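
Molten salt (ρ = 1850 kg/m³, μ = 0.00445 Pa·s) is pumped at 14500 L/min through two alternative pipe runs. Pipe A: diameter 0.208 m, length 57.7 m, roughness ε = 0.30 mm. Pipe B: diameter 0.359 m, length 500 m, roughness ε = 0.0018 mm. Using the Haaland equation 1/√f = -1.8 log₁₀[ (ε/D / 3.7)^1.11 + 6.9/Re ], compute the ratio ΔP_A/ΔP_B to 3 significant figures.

Pipe A: V = Q/A = 0.2417/0.03398 = 7.112 m/s; Re = 6.15e+05; ε/D = 0.00144; Haaland → f = 0.02188; ΔP_A = f(L/D)(ρV²/2) = 2.84e+05 Pa.
Pipe B: V = Q/A = 0.2417/0.1012 = 2.387 m/s; Re = 3.563e+05; ε/D = 5.01e-06; Haaland → f = 0.01394; ΔP_B = f(L/D)(ρV²/2) = 1.023e+05 Pa.
ΔP_A/ΔP_B = 2.84e+05/1.023e+05 = 2.78.

ΔP_A/ΔP_B ≈ 2.78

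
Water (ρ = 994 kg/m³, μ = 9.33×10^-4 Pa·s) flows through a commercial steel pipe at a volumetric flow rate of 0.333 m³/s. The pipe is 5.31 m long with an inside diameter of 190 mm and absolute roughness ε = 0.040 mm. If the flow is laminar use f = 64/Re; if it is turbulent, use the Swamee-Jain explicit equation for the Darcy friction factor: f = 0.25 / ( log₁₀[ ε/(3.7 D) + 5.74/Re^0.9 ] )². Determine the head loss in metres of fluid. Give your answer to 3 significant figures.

Cross-sectional area A = πD²/4 = π(0.19)²/4 = 0.02835 m²; mean velocity V = Q/A = 0.333/0.02835 = 11.74 m/s.
Reynolds number Re = ρVD/μ = 994 · 11.74 · 0.19 / 0.000933 = 2.377e+06.
Re > 4000 → turbulent. Relative roughness ε/D = 4e-05/0.19 = 0.000211. Swamee-Jain: f = 0.25/(log₁₀[0.000211/3.7 + 5.74/2.377e+06^0.9])² = 0.25/(log₁₀[5.69e-05 + 1.05e-05])² = 0.25/(-4.171)² = 0.01437.
Darcy-Weisbach: ΔP = f(L/D)(ρV²/2) = 0.01437·(5.31/0.19)·(994·11.74²/2) = 0.01437·27.95·6.856e+04 = 2.753e+04 Pa.
Head loss h_f = ΔP/(ρg) = 2.753e+04/(994·9.81) = 2.82 m.

h_f ≈ 2.82 m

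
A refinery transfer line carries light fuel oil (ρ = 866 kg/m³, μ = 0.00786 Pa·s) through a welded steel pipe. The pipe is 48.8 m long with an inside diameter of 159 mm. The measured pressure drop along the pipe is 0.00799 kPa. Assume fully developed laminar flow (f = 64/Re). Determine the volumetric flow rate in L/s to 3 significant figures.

For laminar flow, f = 64/Re with Re = ρVD/μ, so Darcy-Weisbach reduces to ΔP = 32μLV/D². Solving for V: V = ΔP·D²/(32μL) = 7.99·(0.159)²/(32·0.00786·48.8) = 0.01646 m/s.
Check: Re = ρVD/μ = 866·0.01646·0.159/0.00786 = 288.3 < 2300, so the laminar assumption holds.
Q = V·A = 0.01646·(π/4·0.159²) = 0.0003268 m³/s = 0.327 L/s.

Q ≈ 0.327 L/s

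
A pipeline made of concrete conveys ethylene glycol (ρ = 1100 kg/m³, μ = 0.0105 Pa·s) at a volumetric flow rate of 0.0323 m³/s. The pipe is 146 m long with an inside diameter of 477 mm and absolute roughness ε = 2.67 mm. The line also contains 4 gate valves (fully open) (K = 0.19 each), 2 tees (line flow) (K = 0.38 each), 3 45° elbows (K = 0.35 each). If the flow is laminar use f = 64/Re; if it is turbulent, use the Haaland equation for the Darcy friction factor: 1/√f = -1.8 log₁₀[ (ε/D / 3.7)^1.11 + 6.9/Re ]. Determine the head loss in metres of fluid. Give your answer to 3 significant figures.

h_f ≈ 0.0240 m

Cross-sectional area A = πD²/4 = π(0.477)²/4 = 0.1787 m²; mean velocity V = Q/A = 0.0323/0.1787 = 0.1807 m/s.
Reynolds number Re = ρVD/μ = 1100 · 0.1807 · 0.477 / 0.0105 = 9032.
Re > 4000 → turbulent. Relative roughness ε/D = 0.00267/0.477 = 0.0056. Haaland: 1/√f = -1.8 log₁₀[(0.0056/3.7)^1.11 + 6.9/9032] = -1.8 log₁₀[0.000741 + 0.000764] = 5.081, so f = 0.03874.
Total minor-loss coefficient ΣK = 4·0.19 + 2·0.38 + 3·0.35 = 2.57.
ΔP = [f·L/D + ΣK]·(ρV²/2) = [0.03874·146/0.477 + 2.57]·(1100·0.1807²/2) = [11.86 + 2.57]·17.97 = 259.2 Pa.
Head loss h_f = ΔP/(ρg) = 259.2/(1100·9.81) = 0.0240 m.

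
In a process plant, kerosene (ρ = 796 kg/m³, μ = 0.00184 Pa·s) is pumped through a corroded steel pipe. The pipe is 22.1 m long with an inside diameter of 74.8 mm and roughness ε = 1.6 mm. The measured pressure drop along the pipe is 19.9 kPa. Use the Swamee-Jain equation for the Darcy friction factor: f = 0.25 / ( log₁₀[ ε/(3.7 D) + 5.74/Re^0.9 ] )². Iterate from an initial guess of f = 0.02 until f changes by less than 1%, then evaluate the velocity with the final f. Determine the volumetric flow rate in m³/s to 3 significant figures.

Q ≈ 0.00801 m³/s

Rearranging Darcy-Weisbach: V = √(2·ΔP·D/(f·L·ρ)). With ε/D = 0.0016/0.0748 = 0.0214, iterate starting from f = 0.02:
  f = 0.02 → V = √(2·1.99e+04·0.0748/(0.02·22.1·796)) = 2.909 m/s; Re = ρVD/μ = 9.413e+04; f → 0.05055
  f = 0.05055 → V = 1.83 m/s; Re = 5.921e+04; f → 0.05088
Converged (Δf/f < 1%). With the final f = 0.05088: V = √(2·1.99e+04·0.0748/(0.05088·22.1·796)) = 1.824 m/s.
Q = V·A = 1.824·(π/4·0.0748²) = 0.008014 m³/s = 0.00801 m³/s.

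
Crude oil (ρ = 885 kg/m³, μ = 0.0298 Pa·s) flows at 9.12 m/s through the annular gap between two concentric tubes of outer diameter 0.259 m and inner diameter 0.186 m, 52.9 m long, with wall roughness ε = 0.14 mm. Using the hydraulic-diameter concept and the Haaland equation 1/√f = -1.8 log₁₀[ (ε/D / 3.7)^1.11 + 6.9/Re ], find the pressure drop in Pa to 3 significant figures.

Hydraulic diameter D_h = 4A/P = D_o - D_i = 0.259 - 0.186 = 0.073 m.
Re = ρVD_h/μ = 885·9.12·0.073/0.0298 = 1.977e+04.
ε/D_h = 0.00014/0.073 = 0.00192; Haaland gives 1/√f = -1.8 log₁₀[0.000226+0.000349] = 5.833, so f = 0.02939.
ΔP = f(L/D_h)(ρV²/2) = 0.02939·52.9/0.073·3.68e+04 = 7.838e+05 Pa.

ΔP ≈ 784000 Pa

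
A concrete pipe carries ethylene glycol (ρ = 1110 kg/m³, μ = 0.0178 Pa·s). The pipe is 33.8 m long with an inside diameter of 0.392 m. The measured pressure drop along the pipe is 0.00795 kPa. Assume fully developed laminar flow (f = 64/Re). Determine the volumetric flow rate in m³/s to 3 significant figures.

Q ≈ 0.00766 m³/s

For laminar flow, f = 64/Re with Re = ρVD/μ, so Darcy-Weisbach reduces to ΔP = 32μLV/D². Solving for V: V = ΔP·D²/(32μL) = 7.95·(0.392)²/(32·0.0178·33.8) = 0.06345 m/s.
Check: Re = ρVD/μ = 1110·0.06345·0.392/0.0178 = 1551 < 2300, so the laminar assumption holds.
Q = V·A = 0.06345·(π/4·0.392²) = 0.007658 m³/s = 0.00766 m³/s.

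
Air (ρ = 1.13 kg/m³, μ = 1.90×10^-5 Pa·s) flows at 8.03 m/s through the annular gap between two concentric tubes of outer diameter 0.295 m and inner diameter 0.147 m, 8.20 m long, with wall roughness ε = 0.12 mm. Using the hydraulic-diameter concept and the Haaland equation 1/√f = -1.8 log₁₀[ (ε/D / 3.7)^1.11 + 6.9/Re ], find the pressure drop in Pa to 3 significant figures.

Hydraulic diameter D_h = 4A/P = D_o - D_i = 0.295 - 0.147 = 0.148 m.
Re = ρVD_h/μ = 1.13·8.03·0.148/1.9e-05 = 7.068e+04.
ε/D_h = 0.00012/0.148 = 0.000811; Haaland gives 1/√f = -1.8 log₁₀[8.67e-05+9.76e-05] = 6.722, so f = 0.02213.
ΔP = f(L/D_h)(ρV²/2) = 0.02213·8.2/0.148·36.43 = 44.67 Pa.

ΔP ≈ 44.7 Pa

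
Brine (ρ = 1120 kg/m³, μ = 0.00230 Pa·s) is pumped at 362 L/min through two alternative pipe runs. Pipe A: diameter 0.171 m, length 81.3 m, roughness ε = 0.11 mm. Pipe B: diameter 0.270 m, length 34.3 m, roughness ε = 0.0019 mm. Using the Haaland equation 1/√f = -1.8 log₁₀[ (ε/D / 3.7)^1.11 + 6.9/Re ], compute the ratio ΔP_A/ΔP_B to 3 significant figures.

Pipe A: V = Q/A = 0.006033/0.02297 = 0.2627 m/s; Re = 2.188e+04; ε/D = 0.000643; Haaland → f = 0.02643; ΔP_A = f(L/D)(ρV²/2) = 485.6 Pa.
Pipe B: V = Q/A = 0.006033/0.05726 = 0.1054 m/s; Re = 1.385e+04; ε/D = 7.04e-06; Haaland → f = 0.0283; ΔP_B = f(L/D)(ρV²/2) = 22.36 Pa.
ΔP_A/ΔP_B = 485.6/22.36 = 21.7.

ΔP_A/ΔP_B ≈ 21.7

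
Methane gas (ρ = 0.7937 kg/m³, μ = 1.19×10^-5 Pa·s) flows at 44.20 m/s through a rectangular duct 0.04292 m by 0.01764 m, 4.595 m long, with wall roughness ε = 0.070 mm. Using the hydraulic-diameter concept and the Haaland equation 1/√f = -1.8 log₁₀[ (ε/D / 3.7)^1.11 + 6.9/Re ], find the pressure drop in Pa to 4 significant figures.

Hydraulic diameter D_h = 4A/P = 4·(0.04292·0.01764)/(2·(0.04292+0.01764)) = 0.003028/0.1211 = 0.025 m.
Re = ρVD_h/μ = 0.7937·44.2·0.025/1.19e-05 = 7.371e+04.
ε/D_h = 7e-05/0.025 = 0.0028; Haaland gives 1/√f = -1.8 log₁₀[0.000343+9.36e-05] = 6.047, so f = 0.02734.
ΔP = f(L/D_h)(ρV²/2) = 0.02734·4.595/0.025·775.3 = 3896 Pa.

ΔP ≈ 3896 Pa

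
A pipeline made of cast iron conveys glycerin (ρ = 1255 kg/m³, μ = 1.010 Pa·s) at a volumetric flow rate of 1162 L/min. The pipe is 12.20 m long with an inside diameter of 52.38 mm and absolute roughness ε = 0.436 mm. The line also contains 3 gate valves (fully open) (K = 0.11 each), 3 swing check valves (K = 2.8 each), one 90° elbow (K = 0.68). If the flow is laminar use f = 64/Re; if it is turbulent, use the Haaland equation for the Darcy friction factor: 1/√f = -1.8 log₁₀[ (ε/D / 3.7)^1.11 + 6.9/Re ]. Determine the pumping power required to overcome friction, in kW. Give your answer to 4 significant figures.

P ≈ 34.25 kW

Q = 1162 L/min = 1162/60000 = 0.01937 m³/s.
Cross-sectional area A = πD²/4 = π(0.05238)²/4 = 0.002155 m²; mean velocity V = Q/A = 0.01937/0.002155 = 8.987 m/s.
Reynolds number Re = ρVD/μ = 1255 · 8.987 · 0.05238 / 1.01 = 585.
Re < 2300 → laminar flow, so f = 64/Re = 64/585 = 0.1094 (the turbulent correlation is not needed).
Total minor-loss coefficient ΣK = 3·0.11 + 3·2.8 + 1·0.68 = 9.41.
ΔP = [f·L/D + ΣK]·(ρV²/2) = [0.1094·12.2/0.05238 + 9.41]·(1255·8.987²/2) = [25.48 + 9.41]·5.069e+04 = 1.769e+06 Pa.
Pumping power P = QΔP = 0.01937·1.769e+06 = 34251 W = 34.25 kW.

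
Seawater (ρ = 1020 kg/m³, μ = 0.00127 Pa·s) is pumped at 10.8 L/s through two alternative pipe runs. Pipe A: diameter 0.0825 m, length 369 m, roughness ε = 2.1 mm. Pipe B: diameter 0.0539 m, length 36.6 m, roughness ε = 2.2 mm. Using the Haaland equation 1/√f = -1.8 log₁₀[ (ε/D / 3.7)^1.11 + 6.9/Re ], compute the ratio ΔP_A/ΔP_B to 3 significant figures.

ΔP_A/ΔP_B ≈ 0.986

Pipe A: V = Q/A = 0.0108/0.005346 = 2.02 m/s; Re = 1.339e+05; ε/D = 0.0255; Haaland → f = 0.05382; ΔP_A = f(L/D)(ρV²/2) = 5.011e+05 Pa.
Pipe B: V = Q/A = 0.0108/0.002282 = 4.733 m/s; Re = 2.049e+05; ε/D = 0.0408; Haaland → f = 0.06551; ΔP_B = f(L/D)(ρV²/2) = 5.083e+05 Pa.
ΔP_A/ΔP_B = 5.011e+05/5.083e+05 = 0.986.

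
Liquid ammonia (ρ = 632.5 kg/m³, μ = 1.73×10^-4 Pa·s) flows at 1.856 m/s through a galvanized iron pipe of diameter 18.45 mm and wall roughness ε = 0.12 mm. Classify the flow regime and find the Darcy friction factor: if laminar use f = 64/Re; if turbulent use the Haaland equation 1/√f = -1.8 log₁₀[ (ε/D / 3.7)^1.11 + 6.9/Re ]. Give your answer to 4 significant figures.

Re = ρVD/μ = 632.5·1.856·0.01845/0.000173 = 1.252e+05.
Re > 4000 → turbulent. ε/D = 0.00012/0.01845 = 0.0065; Haaland: 1/√f = -1.8 log₁₀[0.000875 + 5.51e-05] = 5.457, so f = 0.03358.

f ≈ 0.03358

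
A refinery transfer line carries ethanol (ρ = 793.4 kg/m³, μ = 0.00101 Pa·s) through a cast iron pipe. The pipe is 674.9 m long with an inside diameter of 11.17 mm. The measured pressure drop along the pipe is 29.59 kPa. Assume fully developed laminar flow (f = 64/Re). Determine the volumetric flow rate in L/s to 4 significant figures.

For laminar flow, f = 64/Re with Re = ρVD/μ, so Darcy-Weisbach reduces to ΔP = 32μLV/D². Solving for V: V = ΔP·D²/(32μL) = 2.959e+04·(0.01117)²/(32·0.00101·674.9) = 0.1693 m/s.
Check: Re = ρVD/μ = 793.4·0.1693·0.01117/0.00101 = 1485 < 2300, so the laminar assumption holds.
Q = V·A = 0.1693·(π/4·0.01117²) = 1.659e-05 m³/s = 0.01659 L/s.

Q ≈ 0.01659 L/s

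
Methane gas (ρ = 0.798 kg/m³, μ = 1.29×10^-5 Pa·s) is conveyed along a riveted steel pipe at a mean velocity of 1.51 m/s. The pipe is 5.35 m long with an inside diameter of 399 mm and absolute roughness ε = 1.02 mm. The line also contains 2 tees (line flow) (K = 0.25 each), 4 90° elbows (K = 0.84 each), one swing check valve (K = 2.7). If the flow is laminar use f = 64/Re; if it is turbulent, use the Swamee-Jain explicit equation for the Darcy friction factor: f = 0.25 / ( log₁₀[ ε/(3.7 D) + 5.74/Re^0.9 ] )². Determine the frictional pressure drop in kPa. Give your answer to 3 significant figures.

ΔP ≈ 0.00632 kPa

Reynolds number Re = ρVD/μ = 0.798 · 1.51 · 0.399 / 1.29e-05 = 3.727e+04.
Re > 4000 → turbulent. Relative roughness ε/D = 0.00102/0.399 = 0.00256. Swamee-Jain: f = 0.25/(log₁₀[0.00256/3.7 + 5.74/3.727e+04^0.9])² = 0.25/(log₁₀[0.000691 + 0.000441])² = 0.25/(-2.946)² = 0.0288.
Total minor-loss coefficient ΣK = 2·0.25 + 4·0.84 + 1·2.7 = 6.56.
ΔP = [f·L/D + ΣK]·(ρV²/2) = [0.0288·5.35/0.399 + 6.56]·(0.798·1.51²/2) = [0.3862 + 6.56]·0.9098 = 6.319 Pa.
ΔP = 6.319 Pa = 0.00632 kPa.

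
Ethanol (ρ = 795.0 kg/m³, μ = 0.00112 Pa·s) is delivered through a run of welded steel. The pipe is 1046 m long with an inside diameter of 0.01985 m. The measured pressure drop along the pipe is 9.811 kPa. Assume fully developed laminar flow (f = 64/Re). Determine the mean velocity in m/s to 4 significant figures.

V ≈ 0.1031 m/s

For laminar flow, f = 64/Re with Re = ρVD/μ, so Darcy-Weisbach reduces to ΔP = 32μLV/D². Solving for V: V = ΔP·D²/(32μL) = 9811·(0.01985)²/(32·0.00112·1046) = 0.1031 m/s.
Check: Re = ρVD/μ = 795·0.1031·0.01985/0.00112 = 1453 < 2300, so the laminar assumption holds.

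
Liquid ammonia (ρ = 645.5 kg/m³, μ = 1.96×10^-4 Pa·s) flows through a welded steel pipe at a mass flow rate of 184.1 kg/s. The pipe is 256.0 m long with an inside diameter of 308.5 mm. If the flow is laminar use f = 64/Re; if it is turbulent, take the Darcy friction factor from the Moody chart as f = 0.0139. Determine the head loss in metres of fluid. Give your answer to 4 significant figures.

h_f ≈ 8.559 m

A = πD²/4 = π(0.3085)²/4 = 0.07475 m²; mean velocity V = ṁ/(ρA) = 184.1/(645.5 · 0.07475) = 3.816 m/s.
Reynolds number Re = ρVD/μ = 645.5 · 3.816 · 0.3085 / 0.000196 = 3.877e+06.
Re > 4000 → turbulent; use the Moody-chart value f = 0.0139.
Darcy-Weisbach: ΔP = f(L/D)(ρV²/2) = 0.0139·(256/0.3085)·(645.5·3.816²/2) = 0.0139·829.8·4699 = 5.42e+04 Pa.
Head loss h_f = ΔP/(ρg) = 5.42e+04/(645.5·9.81) = 8.559 m.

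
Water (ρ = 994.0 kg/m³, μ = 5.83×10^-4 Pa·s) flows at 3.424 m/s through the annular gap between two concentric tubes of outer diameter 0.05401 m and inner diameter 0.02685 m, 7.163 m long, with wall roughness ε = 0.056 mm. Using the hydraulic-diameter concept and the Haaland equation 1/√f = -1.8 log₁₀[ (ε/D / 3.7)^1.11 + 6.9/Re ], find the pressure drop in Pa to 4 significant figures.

ΔP ≈ 37830 Pa

Hydraulic diameter D_h = 4A/P = D_o - D_i = 0.05401 - 0.02685 = 0.02716 m.
Re = ρVD_h/μ = 994·3.424·0.02716/0.000583 = 1.586e+05.
ε/D_h = 5.6e-05/0.02716 = 0.00206; Haaland gives 1/√f = -1.8 log₁₀[0.000244+4.35e-05] = 6.373, so f = 0.02462.
ΔP = f(L/D_h)(ρV²/2) = 0.02462·7.163/0.02716·5827 = 3.783e+04 Pa.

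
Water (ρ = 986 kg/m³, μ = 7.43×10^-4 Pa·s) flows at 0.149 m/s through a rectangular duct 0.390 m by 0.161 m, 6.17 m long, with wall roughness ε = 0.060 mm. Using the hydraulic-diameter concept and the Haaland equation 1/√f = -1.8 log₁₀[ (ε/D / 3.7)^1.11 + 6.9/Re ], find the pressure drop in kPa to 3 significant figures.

Hydraulic diameter D_h = 4A/P = 4·(0.39·0.161)/(2·(0.39+0.161)) = 0.2512/1.102 = 0.2279 m.
Re = ρVD_h/μ = 986·0.149·0.2279/0.000743 = 4.507e+04.
ε/D_h = 6e-05/0.2279 = 0.000263; Haaland gives 1/√f = -1.8 log₁₀[2.49e-05+0.000153] = 6.749, so f = 0.02195.
ΔP = f(L/D_h)(ρV²/2) = 0.02195·6.17/0.2279·10.95 = 6.505 Pa.
ΔP = 0.00650 kPa.

ΔP ≈ 0.00650 kPa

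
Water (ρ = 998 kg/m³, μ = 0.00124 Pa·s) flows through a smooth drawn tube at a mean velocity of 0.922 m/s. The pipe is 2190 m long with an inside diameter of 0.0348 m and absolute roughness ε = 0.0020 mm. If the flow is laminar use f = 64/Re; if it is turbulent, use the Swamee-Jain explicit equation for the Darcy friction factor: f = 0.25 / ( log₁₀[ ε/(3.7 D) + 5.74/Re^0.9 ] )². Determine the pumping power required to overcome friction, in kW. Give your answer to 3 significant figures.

P ≈ 0.571 kW

Reynolds number Re = ρVD/μ = 998 · 0.922 · 0.0348 / 0.00124 = 2.582e+04.
Re > 4000 → turbulent. Relative roughness ε/D = 2e-06/0.0348 = 5.75e-05. Swamee-Jain: f = 0.25/(log₁₀[5.75e-05/3.7 + 5.74/2.582e+04^0.9])² = 0.25/(log₁₀[1.55e-05 + 0.000614])² = 0.25/(-3.201)² = 0.0244.
Darcy-Weisbach: ΔP = f(L/D)(ρV²/2) = 0.0244·(2190/0.0348)·(998·0.922²/2) = 0.0244·6.293e+04·424.2 = 6.513e+05 Pa.
Q = V·A = 0.922·0.0009511 = 0.000877 m³/s.
Pumping power P = QΔP = 0.000877·6.513e+05 = 571.2 W = 0.571 kW.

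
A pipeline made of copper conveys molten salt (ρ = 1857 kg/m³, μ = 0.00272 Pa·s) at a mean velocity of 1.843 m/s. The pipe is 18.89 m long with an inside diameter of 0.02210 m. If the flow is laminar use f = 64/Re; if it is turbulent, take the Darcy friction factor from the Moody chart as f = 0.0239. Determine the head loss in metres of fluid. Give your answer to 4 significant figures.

h_f ≈ 3.537 m

Reynolds number Re = ρVD/μ = 1857 · 1.843 · 0.0221 / 0.00272 = 2.781e+04.
Re > 4000 → turbulent; use the Moody-chart value f = 0.0239.
Darcy-Weisbach: ΔP = f(L/D)(ρV²/2) = 0.0239·(18.89/0.0221)·(1857·1.843²/2) = 0.0239·854.8·3154 = 6.443e+04 Pa.
Head loss h_f = ΔP/(ρg) = 6.443e+04/(1857·9.81) = 3.537 m.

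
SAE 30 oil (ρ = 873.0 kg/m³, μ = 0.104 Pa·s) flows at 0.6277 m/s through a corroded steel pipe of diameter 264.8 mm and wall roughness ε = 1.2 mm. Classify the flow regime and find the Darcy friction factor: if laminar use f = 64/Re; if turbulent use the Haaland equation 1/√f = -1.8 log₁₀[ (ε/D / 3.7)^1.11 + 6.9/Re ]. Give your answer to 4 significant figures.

Re = ρVD/μ = 873·0.6277·0.2648/0.104 = 1395.
Re < 2300 → laminar, so f = 64/Re = 0.04587 (roughness is irrelevant in laminar flow).

f ≈ 0.04587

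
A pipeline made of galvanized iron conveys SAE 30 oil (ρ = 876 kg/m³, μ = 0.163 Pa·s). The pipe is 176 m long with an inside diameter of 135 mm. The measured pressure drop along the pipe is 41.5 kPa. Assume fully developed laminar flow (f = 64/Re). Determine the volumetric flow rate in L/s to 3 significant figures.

For laminar flow, f = 64/Re with Re = ρVD/μ, so Darcy-Weisbach reduces to ΔP = 32μLV/D². Solving for V: V = ΔP·D²/(32μL) = 4.15e+04·(0.135)²/(32·0.163·176) = 0.8239 m/s.
Check: Re = ρVD/μ = 876·0.8239·0.135/0.163 = 597.7 < 2300, so the laminar assumption holds.
Q = V·A = 0.8239·(π/4·0.135²) = 0.01179 m³/s = 11.8 L/s.

Q ≈ 11.8 L/s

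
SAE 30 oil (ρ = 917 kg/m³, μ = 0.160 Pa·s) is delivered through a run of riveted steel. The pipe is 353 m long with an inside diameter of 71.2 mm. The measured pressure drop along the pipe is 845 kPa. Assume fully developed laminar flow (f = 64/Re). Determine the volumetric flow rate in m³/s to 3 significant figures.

Q ≈ 0.00944 m³/s

For laminar flow, f = 64/Re with Re = ρVD/μ, so Darcy-Weisbach reduces to ΔP = 32μLV/D². Solving for V: V = ΔP·D²/(32μL) = 8.45e+05·(0.0712)²/(32·0.16·353) = 2.37 m/s.
Check: Re = ρVD/μ = 917·2.37·0.0712/0.16 = 967.2 < 2300, so the laminar assumption holds.
Q = V·A = 2.37·(π/4·0.0712²) = 0.009437 m³/s = 0.00944 m³/s.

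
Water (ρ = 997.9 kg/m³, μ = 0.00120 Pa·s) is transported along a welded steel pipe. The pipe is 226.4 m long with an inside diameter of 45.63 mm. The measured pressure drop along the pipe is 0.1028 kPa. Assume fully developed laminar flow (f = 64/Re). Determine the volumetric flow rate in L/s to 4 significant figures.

For laminar flow, f = 64/Re with Re = ρVD/μ, so Darcy-Weisbach reduces to ΔP = 32μLV/D². Solving for V: V = ΔP·D²/(32μL) = 102.8·(0.04563)²/(32·0.0012·226.4) = 0.02462 m/s.
Check: Re = ρVD/μ = 997.9·0.02462·0.04563/0.0012 = 934.2 < 2300, so the laminar assumption holds.
Q = V·A = 0.02462·(π/4·0.04563²) = 4.026e-05 m³/s = 0.04026 L/s.

Q ≈ 0.04026 L/s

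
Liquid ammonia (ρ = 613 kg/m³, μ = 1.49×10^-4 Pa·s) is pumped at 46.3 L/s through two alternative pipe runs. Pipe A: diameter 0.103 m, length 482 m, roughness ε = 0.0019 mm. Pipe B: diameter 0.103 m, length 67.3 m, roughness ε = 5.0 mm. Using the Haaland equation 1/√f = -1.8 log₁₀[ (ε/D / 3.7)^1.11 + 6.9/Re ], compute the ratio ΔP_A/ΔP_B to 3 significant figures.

Pipe A: V = Q/A = 0.0463/0.008332 = 5.557 m/s; Re = 2.355e+06; ε/D = 1.84e-05; Haaland → f = 0.01069; ΔP_A = f(L/D)(ρV²/2) = 4.734e+05 Pa.
Pipe B: V = Q/A = 0.0463/0.008332 = 5.557 m/s; Re = 2.355e+06; ε/D = 0.0485; Haaland → f = 0.07073; ΔP_B = f(L/D)(ρV²/2) = 4.374e+05 Pa.
ΔP_A/ΔP_B = 4.734e+05/4.374e+05 = 1.08.

ΔP_A/ΔP_B ≈ 1.08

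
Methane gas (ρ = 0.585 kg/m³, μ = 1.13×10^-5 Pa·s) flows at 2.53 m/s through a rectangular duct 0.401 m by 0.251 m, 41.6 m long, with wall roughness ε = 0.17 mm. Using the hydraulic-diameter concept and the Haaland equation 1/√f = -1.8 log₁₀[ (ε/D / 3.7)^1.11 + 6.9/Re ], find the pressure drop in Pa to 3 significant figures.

Hydraulic diameter D_h = 4A/P = 4·(0.401·0.251)/(2·(0.401+0.251)) = 0.4026/1.304 = 0.3087 m.
Re = ρVD_h/μ = 0.585·2.53·0.3087/1.13e-05 = 4.044e+04.
ε/D_h = 0.00017/0.3087 = 0.000551; Haaland gives 1/√f = -1.8 log₁₀[5.64e-05+0.000171] = 6.559, so f = 0.02325.
ΔP = f(L/D_h)(ρV²/2) = 0.02325·41.6/0.3087·1.872 = 5.864 Pa.

ΔP ≈ 5.86 Pa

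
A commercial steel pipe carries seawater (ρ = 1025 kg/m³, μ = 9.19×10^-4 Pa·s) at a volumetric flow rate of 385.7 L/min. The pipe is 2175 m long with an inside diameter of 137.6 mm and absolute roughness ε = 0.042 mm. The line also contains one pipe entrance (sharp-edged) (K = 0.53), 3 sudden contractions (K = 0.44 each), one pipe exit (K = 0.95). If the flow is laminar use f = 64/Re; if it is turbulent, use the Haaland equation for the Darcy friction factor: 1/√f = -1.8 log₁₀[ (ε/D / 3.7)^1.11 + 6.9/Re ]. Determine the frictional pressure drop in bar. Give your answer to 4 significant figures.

ΔP ≈ 0.3138 bar

Q = 385.7 L/min = 385.7/60000 = 0.006428 m³/s.
Cross-sectional area A = πD²/4 = π(0.1376)²/4 = 0.01487 m²; mean velocity V = Q/A = 0.006428/0.01487 = 0.4323 m/s.
Reynolds number Re = ρVD/μ = 1025 · 0.4323 · 0.1376 / 0.000919 = 6.634e+04.
Re > 4000 → turbulent. Relative roughness ε/D = 4.2e-05/0.1376 = 0.000305. Haaland: 1/√f = -1.8 log₁₀[(0.000305/3.7)^1.11 + 6.9/6.634e+04] = -1.8 log₁₀[2.93e-05 + 0.000104] = 6.975, so f = 0.02055.
Total minor-loss coefficient ΣK = 1·0.53 + 3·0.44 + 1·0.95 = 2.8.
ΔP = [f·L/D + ΣK]·(ρV²/2) = [0.02055·2175/0.1376 + 2.8]·(1025·0.4323²/2) = [324.9 + 2.8]·95.77 = 3.138e+04 Pa.
ΔP = 3.138e+04 Pa = 0.3138 bar.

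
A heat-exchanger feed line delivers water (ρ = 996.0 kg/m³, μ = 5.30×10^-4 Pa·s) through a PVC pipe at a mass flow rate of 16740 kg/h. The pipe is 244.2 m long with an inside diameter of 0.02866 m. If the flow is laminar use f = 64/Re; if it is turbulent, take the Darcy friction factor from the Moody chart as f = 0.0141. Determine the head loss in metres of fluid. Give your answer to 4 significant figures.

ṁ = 16740 kg/h = 16740/3600 = 4.65 kg/s.
A = πD²/4 = π(0.02866)²/4 = 0.0006451 m²; mean velocity V = ṁ/(ρA) = 4.65/(996 · 0.0006451) = 7.237 m/s.
Reynolds number Re = ρVD/μ = 996 · 7.237 · 0.02866 / 0.00053 = 3.898e+05.
Re > 4000 → turbulent; use the Moody-chart value f = 0.0141.
Darcy-Weisbach: ΔP = f(L/D)(ρV²/2) = 0.0141·(244.2/0.02866)·(996·7.237²/2) = 0.0141·8521·2.608e+04 = 3.133e+06 Pa.
Head loss h_f = ΔP/(ρg) = 3.133e+06/(996·9.81) = 320.7 m.

h_f ≈ 320.7 m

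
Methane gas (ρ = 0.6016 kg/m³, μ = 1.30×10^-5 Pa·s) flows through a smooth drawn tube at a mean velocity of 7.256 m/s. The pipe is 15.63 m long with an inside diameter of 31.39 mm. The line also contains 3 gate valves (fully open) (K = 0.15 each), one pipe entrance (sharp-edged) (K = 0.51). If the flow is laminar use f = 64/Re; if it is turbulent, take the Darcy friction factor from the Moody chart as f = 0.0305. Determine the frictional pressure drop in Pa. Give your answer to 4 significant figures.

Reynolds number Re = ρVD/μ = 0.6016 · 7.256 · 0.03139 / 1.3e-05 = 1.054e+04.
Re > 4000 → turbulent; use the Moody-chart value f = 0.0305.
Total minor-loss coefficient ΣK = 3·0.15 + 1·0.51 = 0.96.
ΔP = [f·L/D + ΣK]·(ρV²/2) = [0.0305·15.63/0.03139 + 0.96]·(0.6016·7.256²/2) = [15.19 + 0.96]·15.84 = 255.7 Pa.

ΔP ≈ 255.7 Pa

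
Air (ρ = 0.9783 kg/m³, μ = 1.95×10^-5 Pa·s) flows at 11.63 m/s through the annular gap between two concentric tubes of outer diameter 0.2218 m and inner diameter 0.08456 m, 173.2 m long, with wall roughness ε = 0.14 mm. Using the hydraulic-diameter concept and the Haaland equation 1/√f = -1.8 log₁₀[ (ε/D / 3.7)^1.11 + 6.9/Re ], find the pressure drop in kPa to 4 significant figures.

Hydraulic diameter D_h = 4A/P = D_o - D_i = 0.2218 - 0.08456 = 0.1372 m.
Re = ρVD_h/μ = 0.9783·11.63·0.1372/1.95e-05 = 8.008e+04.
ε/D_h = 0.00014/0.1372 = 0.00102; Haaland gives 1/√f = -1.8 log₁₀[0.000112+8.62e-05] = 6.666, so f = 0.02251.
ΔP = f(L/D_h)(ρV²/2) = 0.02251·173.2/0.1372·66.16 = 1879 Pa.
ΔP = 1.879 kPa.

ΔP ≈ 1.879 kPa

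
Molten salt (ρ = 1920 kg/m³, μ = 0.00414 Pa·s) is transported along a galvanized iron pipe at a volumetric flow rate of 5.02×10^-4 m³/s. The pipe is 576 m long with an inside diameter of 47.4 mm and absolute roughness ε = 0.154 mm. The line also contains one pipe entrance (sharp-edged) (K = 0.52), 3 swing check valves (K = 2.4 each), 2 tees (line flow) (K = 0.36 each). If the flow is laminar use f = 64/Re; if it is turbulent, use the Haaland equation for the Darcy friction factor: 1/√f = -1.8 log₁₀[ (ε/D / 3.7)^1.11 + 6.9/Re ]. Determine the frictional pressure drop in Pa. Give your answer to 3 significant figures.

Cross-sectional area A = πD²/4 = π(0.0474)²/4 = 0.001765 m²; mean velocity V = Q/A = 0.000502/0.001765 = 0.2845 m/s.
Reynolds number Re = ρVD/μ = 1920 · 0.2845 · 0.0474 / 0.00414 = 6254.
Re > 4000 → turbulent. Relative roughness ε/D = 0.000154/0.0474 = 0.00325. Haaland: 1/√f = -1.8 log₁₀[(0.00325/3.7)^1.11 + 6.9/6254] = -1.8 log₁₀[0.000405 + 0.0011] = 5.079, so f = 0.03877.
Total minor-loss coefficient ΣK = 1·0.52 + 3·2.4 + 2·0.36 = 8.44.
ΔP = [f·L/D + ΣK]·(ρV²/2) = [0.03877·576/0.0474 + 8.44]·(1920·0.2845²/2) = [471.1 + 8.44]·77.69 = 3.726e+04 Pa.

ΔP ≈ 37300 Pa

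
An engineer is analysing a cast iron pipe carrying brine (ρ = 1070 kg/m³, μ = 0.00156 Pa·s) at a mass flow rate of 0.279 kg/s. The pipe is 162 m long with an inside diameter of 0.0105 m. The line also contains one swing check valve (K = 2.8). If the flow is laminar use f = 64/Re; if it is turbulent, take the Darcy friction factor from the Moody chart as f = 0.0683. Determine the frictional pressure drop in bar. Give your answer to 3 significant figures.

ΔP ≈ 51.3 bar

A = πD²/4 = π(0.0105)²/4 = 8.659e-05 m²; mean velocity V = ṁ/(ρA) = 0.279/(1070 · 8.659e-05) = 3.011 m/s.
Reynolds number Re = ρVD/μ = 1070 · 3.011 · 0.0105 / 0.00156 = 2.169e+04.
Re > 4000 → turbulent; use the Moody-chart value f = 0.0683.
Total minor-loss coefficient ΣK = 1·2.8 = 2.8.
ΔP = [f·L/D + ΣK]·(ρV²/2) = [0.0683·162/0.0105 + 2.8]·(1070·3.011²/2) = [1054 + 2.8]·4851 = 5.126e+06 Pa.
ΔP = 5.126e+06 Pa = 51.3 bar.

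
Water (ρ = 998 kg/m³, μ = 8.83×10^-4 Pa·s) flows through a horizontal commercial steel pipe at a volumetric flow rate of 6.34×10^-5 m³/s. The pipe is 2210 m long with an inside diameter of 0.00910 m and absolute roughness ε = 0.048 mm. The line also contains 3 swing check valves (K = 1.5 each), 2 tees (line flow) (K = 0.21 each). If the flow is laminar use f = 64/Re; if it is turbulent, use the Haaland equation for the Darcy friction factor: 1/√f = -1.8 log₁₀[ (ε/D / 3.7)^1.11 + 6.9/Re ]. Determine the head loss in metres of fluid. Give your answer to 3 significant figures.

Cross-sectional area A = πD²/4 = π(0.0091)²/4 = 6.504e-05 m²; mean velocity V = Q/A = 6.34e-05/6.504e-05 = 0.9748 m/s.
Reynolds number Re = ρVD/μ = 998 · 0.9748 · 0.0091 / 0.000883 = 1.003e+04.
Re > 4000 → turbulent. Relative roughness ε/D = 4.8e-05/0.0091 = 0.00527. Haaland: 1/√f = -1.8 log₁₀[(0.00527/3.7)^1.11 + 6.9/1.003e+04] = -1.8 log₁₀[0.000693 + 0.000688] = 5.147, so f = 0.03774.
Total minor-loss coefficient ΣK = 3·1.5 + 2·0.21 = 4.92.
ΔP = [f·L/D + ΣK]·(ρV²/2) = [0.03774·2210/0.0091 + 4.92]·(998·0.9748²/2) = [9166 + 4.92]·474.2 = 4.349e+06 Pa.
Head loss h_f = ΔP/(ρg) = 4.349e+06/(998·9.81) = 444 m.

h_f ≈ 444 m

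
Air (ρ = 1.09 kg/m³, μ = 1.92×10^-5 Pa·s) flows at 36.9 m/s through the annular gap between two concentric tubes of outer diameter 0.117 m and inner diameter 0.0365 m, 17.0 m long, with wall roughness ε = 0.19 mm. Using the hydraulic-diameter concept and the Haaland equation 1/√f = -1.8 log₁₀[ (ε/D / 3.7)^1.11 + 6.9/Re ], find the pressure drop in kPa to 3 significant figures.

ΔP ≈ 3.98 kPa

Hydraulic diameter D_h = 4A/P = D_o - D_i = 0.117 - 0.0365 = 0.0805 m.
Re = ρVD_h/μ = 1.09·36.9·0.0805/1.92e-05 = 1.686e+05.
ε/D_h = 0.00019/0.0805 = 0.00236; Haaland gives 1/√f = -1.8 log₁₀[0.000284+4.09e-05] = 6.279, so f = 0.02537.
ΔP = f(L/D_h)(ρV²/2) = 0.02537·17/0.0805·742.1 = 3975 Pa.
ΔP = 3.98 kPa.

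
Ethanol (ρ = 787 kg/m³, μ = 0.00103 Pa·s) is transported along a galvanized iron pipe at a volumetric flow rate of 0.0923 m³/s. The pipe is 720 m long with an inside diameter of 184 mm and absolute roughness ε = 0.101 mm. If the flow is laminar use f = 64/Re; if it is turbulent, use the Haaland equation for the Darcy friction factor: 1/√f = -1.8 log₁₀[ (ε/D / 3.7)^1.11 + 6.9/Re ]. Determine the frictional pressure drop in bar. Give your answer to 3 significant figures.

Cross-sectional area A = πD²/4 = π(0.184)²/4 = 0.02659 m²; mean velocity V = Q/A = 0.0923/0.02659 = 3.471 m/s.
Reynolds number Re = ρVD/μ = 787 · 3.471 · 0.184 / 0.00103 = 4.88e+05.
Re > 4000 → turbulent. Relative roughness ε/D = 0.000101/0.184 = 0.000549. Haaland: 1/√f = -1.8 log₁₀[(0.000549/3.7)^1.11 + 6.9/4.88e+05] = -1.8 log₁₀[5.63e-05 + 1.41e-05] = 7.474, so f = 0.0179.
Darcy-Weisbach: ΔP = f(L/D)(ρV²/2) = 0.0179·(720/0.184)·(787·3.471²/2) = 0.0179·3913·4741 = 3.321e+05 Pa.
ΔP = 3.321e+05 Pa = 3.32 bar.

ΔP ≈ 3.32 bar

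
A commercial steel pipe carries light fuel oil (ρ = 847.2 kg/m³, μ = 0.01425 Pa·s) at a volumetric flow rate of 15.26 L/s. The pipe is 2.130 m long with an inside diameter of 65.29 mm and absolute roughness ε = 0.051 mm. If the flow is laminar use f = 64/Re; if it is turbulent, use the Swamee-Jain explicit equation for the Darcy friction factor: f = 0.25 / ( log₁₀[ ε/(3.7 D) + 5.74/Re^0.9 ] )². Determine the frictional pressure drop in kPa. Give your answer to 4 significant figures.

Q = 15.26 L/s = 15.26/1000 = 0.01526 m³/s.
Cross-sectional area A = πD²/4 = π(0.06529)²/4 = 0.003348 m²; mean velocity V = Q/A = 0.01526/0.003348 = 4.558 m/s.
Reynolds number Re = ρVD/μ = 847.2 · 4.558 · 0.06529 / 0.0143 = 1.769e+04.
Re > 4000 → turbulent. Relative roughness ε/D = 5.1e-05/0.06529 = 0.000781. Swamee-Jain: f = 0.25/(log₁₀[0.000781/3.7 + 5.74/1.769e+04^0.9])² = 0.25/(log₁₀[0.000211 + 0.000863])² = 0.25/(-2.969)² = 0.02836.
Darcy-Weisbach: ΔP = f(L/D)(ρV²/2) = 0.02836·(2.13/0.06529)·(847.2·4.558²/2) = 0.02836·32.62·8800 = 8142 Pa.
ΔP = 8142 Pa = 8.142 kPa.

ΔP ≈ 8.142 kPa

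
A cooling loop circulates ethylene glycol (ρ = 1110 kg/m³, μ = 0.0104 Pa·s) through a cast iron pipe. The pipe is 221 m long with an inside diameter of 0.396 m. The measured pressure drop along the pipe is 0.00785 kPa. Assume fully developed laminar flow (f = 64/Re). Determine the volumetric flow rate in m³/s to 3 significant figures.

Q ≈ 0.00206 m³/s

For laminar flow, f = 64/Re with Re = ρVD/μ, so Darcy-Weisbach reduces to ΔP = 32μLV/D². Solving for V: V = ΔP·D²/(32μL) = 7.85·(0.396)²/(32·0.0104·221) = 0.01674 m/s.
Check: Re = ρVD/μ = 1110·0.01674·0.396/0.0104 = 707.4 < 2300, so the laminar assumption holds.
Q = V·A = 0.01674·(π/4·0.396²) = 0.002061 m³/s = 0.00206 m³/s.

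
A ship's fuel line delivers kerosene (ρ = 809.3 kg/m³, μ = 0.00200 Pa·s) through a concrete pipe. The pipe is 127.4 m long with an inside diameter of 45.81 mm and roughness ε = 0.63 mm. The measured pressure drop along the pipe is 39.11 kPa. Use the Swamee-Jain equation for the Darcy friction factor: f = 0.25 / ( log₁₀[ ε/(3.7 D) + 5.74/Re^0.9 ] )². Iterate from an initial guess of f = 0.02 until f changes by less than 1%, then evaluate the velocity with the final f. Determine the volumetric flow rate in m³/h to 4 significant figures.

Q ≈ 5.159 m³/h

Rearranging Darcy-Weisbach: V = √(2·ΔP·D/(f·L·ρ)). With ε/D = 0.00063/0.04581 = 0.0138, iterate starting from f = 0.02:
  f = 0.02 → V = √(2·3.911e+04·0.04581/(0.02·127.4·809.3)) = 1.318 m/s; Re = ρVD/μ = 2.444e+04; f → 0.04487
  f = 0.04487 → V = 0.88 m/s; Re = 1.631e+04; f → 0.04593
  f = 0.04593 → V = 0.8699 m/s; Re = 1.612e+04; f → 0.04597
Converged (Δf/f < 1%). With the final f = 0.04597: V = √(2·3.911e+04·0.04581/(0.04597·127.4·809.3)) = 0.8695 m/s.
Q = V·A = 0.8695·(π/4·0.04581²) = 0.001433 m³/s = 5.159 m³/h.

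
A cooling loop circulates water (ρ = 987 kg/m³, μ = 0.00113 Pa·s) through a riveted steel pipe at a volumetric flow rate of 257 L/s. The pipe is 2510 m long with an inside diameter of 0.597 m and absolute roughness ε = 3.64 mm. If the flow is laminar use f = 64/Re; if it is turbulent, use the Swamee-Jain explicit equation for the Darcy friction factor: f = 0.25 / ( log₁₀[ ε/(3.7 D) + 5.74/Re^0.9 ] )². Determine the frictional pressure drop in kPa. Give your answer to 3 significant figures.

ΔP ≈ 56.9 kPa

Q = 257 L/s = 257/1000 = 0.257 m³/s.
Cross-sectional area A = πD²/4 = π(0.597)²/4 = 0.2799 m²; mean velocity V = Q/A = 0.257/0.2799 = 0.9181 m/s.
Reynolds number Re = ρVD/μ = 987 · 0.9181 · 0.597 / 0.00113 = 4.787e+05.
Re > 4000 → turbulent. Relative roughness ε/D = 0.00364/0.597 = 0.0061. Swamee-Jain: f = 0.25/(log₁₀[0.0061/3.7 + 5.74/4.787e+05^0.9])² = 0.25/(log₁₀[0.00165 + 4.43e-05])² = 0.25/(-2.772)² = 0.03255.
Darcy-Weisbach: ΔP = f(L/D)(ρV²/2) = 0.03255·(2510/0.597)·(987·0.9181²/2) = 0.03255·4204·416 = 5.692e+04 Pa.
ΔP = 5.692e+04 Pa = 56.9 kPa.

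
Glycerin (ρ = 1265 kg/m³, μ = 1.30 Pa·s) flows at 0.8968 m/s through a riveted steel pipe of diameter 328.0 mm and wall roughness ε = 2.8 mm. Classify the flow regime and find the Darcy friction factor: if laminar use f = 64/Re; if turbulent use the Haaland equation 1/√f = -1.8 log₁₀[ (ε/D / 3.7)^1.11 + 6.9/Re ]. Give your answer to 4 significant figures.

f ≈ 0.2236

Re = ρVD/μ = 1265·0.8968·0.328/1.3 = 286.2.
Re < 2300 → laminar, so f = 64/Re = 0.2236 (roughness is irrelevant in laminar flow).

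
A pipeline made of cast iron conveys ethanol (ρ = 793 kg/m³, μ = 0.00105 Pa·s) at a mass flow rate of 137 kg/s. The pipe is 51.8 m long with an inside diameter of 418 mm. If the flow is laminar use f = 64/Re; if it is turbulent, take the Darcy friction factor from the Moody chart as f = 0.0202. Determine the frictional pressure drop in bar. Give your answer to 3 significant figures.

A = πD²/4 = π(0.418)²/4 = 0.1372 m²; mean velocity V = ṁ/(ρA) = 137/(793 · 0.1372) = 1.259 m/s.
Reynolds number Re = ρVD/μ = 793 · 1.259 · 0.418 / 0.00105 = 3.974e+05.
Re > 4000 → turbulent; use the Moody-chart value f = 0.0202.
Darcy-Weisbach: ΔP = f(L/D)(ρV²/2) = 0.0202·(51.8/0.418)·(793·1.259²/2) = 0.0202·123.9·628.4 = 1573 Pa.
ΔP = 1573 Pa = 0.0157 bar.

ΔP ≈ 0.0157 bar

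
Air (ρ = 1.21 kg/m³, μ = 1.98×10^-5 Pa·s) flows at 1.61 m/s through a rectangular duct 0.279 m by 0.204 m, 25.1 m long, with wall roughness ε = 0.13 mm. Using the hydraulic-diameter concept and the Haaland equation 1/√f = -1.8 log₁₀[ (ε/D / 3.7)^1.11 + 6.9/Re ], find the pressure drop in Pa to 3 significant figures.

ΔP ≈ 4.33 Pa

Hydraulic diameter D_h = 4A/P = 4·(0.279·0.204)/(2·(0.279+0.204)) = 0.2277/0.966 = 0.2357 m.
Re = ρVD_h/μ = 1.21·1.61·0.2357/1.98e-05 = 2.319e+04.
ε/D_h = 0.00013/0.2357 = 0.000552; Haaland gives 1/√f = -1.8 log₁₀[5.66e-05+0.000298] = 6.212, so f = 0.02592.
ΔP = f(L/D_h)(ρV²/2) = 0.02592·25.1/0.2357·1.568 = 4.329 Pa.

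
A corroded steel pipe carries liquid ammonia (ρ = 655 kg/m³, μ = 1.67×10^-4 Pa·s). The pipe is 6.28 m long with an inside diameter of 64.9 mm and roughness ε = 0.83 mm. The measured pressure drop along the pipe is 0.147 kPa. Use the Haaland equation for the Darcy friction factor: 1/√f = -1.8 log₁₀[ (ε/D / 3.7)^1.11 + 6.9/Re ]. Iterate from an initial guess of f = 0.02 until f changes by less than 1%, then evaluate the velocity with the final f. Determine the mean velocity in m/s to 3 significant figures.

Rearranging Darcy-Weisbach: V = √(2·ΔP·D/(f·L·ρ)). With ε/D = 0.00083/0.0649 = 0.0128, iterate starting from f = 0.02:
  f = 0.02 → V = √(2·147·0.0649/(0.02·6.28·655)) = 0.4816 m/s; Re = ρVD/μ = 1.226e+05; f → 0.04174
  f = 0.04174 → V = 0.3333 m/s; Re = 8.485e+04; f → 0.04192
Converged (Δf/f < 1%). With the final f = 0.04192: V = √(2·147·0.0649/(0.04192·6.28·655)) = 0.3327 m/s.

V ≈ 0.333 m/s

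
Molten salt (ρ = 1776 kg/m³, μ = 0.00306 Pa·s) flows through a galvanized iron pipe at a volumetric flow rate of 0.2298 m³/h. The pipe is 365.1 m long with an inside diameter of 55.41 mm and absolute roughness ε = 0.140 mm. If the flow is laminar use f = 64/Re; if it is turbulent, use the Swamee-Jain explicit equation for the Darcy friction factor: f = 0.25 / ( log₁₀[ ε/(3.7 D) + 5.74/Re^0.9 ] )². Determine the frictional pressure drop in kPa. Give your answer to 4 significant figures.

ΔP ≈ 0.3082 kPa

Q = 0.2298 m³/h = 0.2298/3600 = 6.383e-05 m³/s.
Cross-sectional area A = πD²/4 = π(0.05541)²/4 = 0.002411 m²; mean velocity V = Q/A = 6.383e-05/0.002411 = 0.02647 m/s.
Reynolds number Re = ρVD/μ = 1776 · 0.02647 · 0.05541 / 0.00306 = 851.3.
Re < 2300 → laminar flow, so f = 64/Re = 64/851.3 = 0.07518 (the turbulent correlation is not needed).
Darcy-Weisbach: ΔP = f(L/D)(ρV²/2) = 0.07518·(365.1/0.05541)·(1776·0.02647²/2) = 0.07518·6589·0.6223 = 308.2 Pa.
ΔP = 308.2 Pa = 0.3082 kPa.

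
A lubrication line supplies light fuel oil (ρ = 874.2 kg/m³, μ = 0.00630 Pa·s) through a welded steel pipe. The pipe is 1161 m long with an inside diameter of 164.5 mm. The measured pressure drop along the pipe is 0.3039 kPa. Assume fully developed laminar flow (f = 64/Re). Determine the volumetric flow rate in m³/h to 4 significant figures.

For laminar flow, f = 64/Re with Re = ρVD/μ, so Darcy-Weisbach reduces to ΔP = 32μLV/D². Solving for V: V = ΔP·D²/(32μL) = 303.9·(0.1645)²/(32·0.0063·1161) = 0.03513 m/s.
Check: Re = ρVD/μ = 874.2·0.03513·0.1645/0.0063 = 802 < 2300, so the laminar assumption holds.
Q = V·A = 0.03513·(π/4·0.1645²) = 0.0007467 m³/s = 2.688 m³/h.

Q ≈ 2.688 m³/h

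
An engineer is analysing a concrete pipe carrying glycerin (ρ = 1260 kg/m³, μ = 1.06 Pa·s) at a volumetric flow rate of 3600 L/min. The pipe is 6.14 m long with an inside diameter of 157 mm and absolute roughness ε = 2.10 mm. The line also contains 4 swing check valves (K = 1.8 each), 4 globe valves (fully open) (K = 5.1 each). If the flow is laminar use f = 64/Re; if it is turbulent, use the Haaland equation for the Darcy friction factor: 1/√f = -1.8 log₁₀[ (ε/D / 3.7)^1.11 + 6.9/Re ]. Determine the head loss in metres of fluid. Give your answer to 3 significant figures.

h_f ≈ 15.6 m

Q = 3600 L/min = 3600/60000 = 0.06 m³/s.
Cross-sectional area A = πD²/4 = π(0.157)²/4 = 0.01936 m²; mean velocity V = Q/A = 0.06/0.01936 = 3.099 m/s.
Reynolds number Re = ρVD/μ = 1260 · 3.099 · 0.157 / 1.06 = 578.4.
Re < 2300 → laminar flow, so f = 64/Re = 64/578.4 = 0.1107 (the turbulent correlation is not needed).
Total minor-loss coefficient ΣK = 4·1.8 + 4·5.1 = 27.6.
ΔP = [f·L/D + ΣK]·(ρV²/2) = [0.1107·6.14/0.157 + 27.6]·(1260·3.099²/2) = [4.327 + 27.6]·6052 = 1.932e+05 Pa.
Head loss h_f = ΔP/(ρg) = 1.932e+05/(1260·9.81) = 15.6 m.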